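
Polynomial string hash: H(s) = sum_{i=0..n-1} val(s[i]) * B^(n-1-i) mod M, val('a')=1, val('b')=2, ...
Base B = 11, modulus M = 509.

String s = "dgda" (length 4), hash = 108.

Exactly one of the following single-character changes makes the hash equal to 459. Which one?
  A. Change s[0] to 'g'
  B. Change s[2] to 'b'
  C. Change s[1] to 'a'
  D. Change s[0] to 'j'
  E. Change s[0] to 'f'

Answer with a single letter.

Option A: s[0]='d'->'g', delta=(7-4)*11^3 mod 509 = 430, hash=108+430 mod 509 = 29
Option B: s[2]='d'->'b', delta=(2-4)*11^1 mod 509 = 487, hash=108+487 mod 509 = 86
Option C: s[1]='g'->'a', delta=(1-7)*11^2 mod 509 = 292, hash=108+292 mod 509 = 400
Option D: s[0]='d'->'j', delta=(10-4)*11^3 mod 509 = 351, hash=108+351 mod 509 = 459 <-- target
Option E: s[0]='d'->'f', delta=(6-4)*11^3 mod 509 = 117, hash=108+117 mod 509 = 225

Answer: D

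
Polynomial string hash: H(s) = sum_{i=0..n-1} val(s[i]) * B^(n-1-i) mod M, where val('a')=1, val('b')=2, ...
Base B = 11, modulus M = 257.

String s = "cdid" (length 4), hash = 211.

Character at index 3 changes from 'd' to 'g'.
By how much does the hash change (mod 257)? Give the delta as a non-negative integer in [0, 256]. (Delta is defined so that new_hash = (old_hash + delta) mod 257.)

Answer: 3

Derivation:
Delta formula: (val(new) - val(old)) * B^(n-1-k) mod M
  val('g') - val('d') = 7 - 4 = 3
  B^(n-1-k) = 11^0 mod 257 = 1
  Delta = 3 * 1 mod 257 = 3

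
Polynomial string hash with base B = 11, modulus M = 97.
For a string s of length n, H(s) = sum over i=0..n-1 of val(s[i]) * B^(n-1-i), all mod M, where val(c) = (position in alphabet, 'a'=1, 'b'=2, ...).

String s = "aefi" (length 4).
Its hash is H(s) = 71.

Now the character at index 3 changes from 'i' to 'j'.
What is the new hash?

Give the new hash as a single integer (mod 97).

Answer: 72

Derivation:
val('i') = 9, val('j') = 10
Position k = 3, exponent = n-1-k = 0
B^0 mod M = 11^0 mod 97 = 1
Delta = (10 - 9) * 1 mod 97 = 1
New hash = (71 + 1) mod 97 = 72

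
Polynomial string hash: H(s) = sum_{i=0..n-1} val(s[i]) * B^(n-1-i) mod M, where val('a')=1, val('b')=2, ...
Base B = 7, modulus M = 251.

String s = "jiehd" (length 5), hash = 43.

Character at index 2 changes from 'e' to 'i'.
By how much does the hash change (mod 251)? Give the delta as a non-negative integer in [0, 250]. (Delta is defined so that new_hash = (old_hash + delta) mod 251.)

Delta formula: (val(new) - val(old)) * B^(n-1-k) mod M
  val('i') - val('e') = 9 - 5 = 4
  B^(n-1-k) = 7^2 mod 251 = 49
  Delta = 4 * 49 mod 251 = 196

Answer: 196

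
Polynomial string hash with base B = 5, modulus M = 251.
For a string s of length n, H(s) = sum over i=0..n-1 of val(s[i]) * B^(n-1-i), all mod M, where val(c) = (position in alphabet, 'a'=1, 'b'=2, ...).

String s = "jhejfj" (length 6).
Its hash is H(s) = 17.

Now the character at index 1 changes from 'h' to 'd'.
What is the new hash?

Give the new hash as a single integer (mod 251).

Answer: 27

Derivation:
val('h') = 8, val('d') = 4
Position k = 1, exponent = n-1-k = 4
B^4 mod M = 5^4 mod 251 = 123
Delta = (4 - 8) * 123 mod 251 = 10
New hash = (17 + 10) mod 251 = 27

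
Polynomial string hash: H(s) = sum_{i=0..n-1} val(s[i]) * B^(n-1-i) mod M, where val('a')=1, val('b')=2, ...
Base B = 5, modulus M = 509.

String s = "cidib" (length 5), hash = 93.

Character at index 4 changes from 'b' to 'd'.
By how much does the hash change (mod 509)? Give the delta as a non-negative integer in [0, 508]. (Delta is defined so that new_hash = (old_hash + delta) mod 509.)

Delta formula: (val(new) - val(old)) * B^(n-1-k) mod M
  val('d') - val('b') = 4 - 2 = 2
  B^(n-1-k) = 5^0 mod 509 = 1
  Delta = 2 * 1 mod 509 = 2

Answer: 2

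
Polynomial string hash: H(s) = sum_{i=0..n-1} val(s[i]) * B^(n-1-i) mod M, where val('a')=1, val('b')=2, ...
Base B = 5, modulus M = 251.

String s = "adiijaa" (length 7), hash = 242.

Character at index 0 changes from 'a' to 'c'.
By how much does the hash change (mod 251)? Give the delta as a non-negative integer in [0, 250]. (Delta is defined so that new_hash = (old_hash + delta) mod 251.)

Answer: 126

Derivation:
Delta formula: (val(new) - val(old)) * B^(n-1-k) mod M
  val('c') - val('a') = 3 - 1 = 2
  B^(n-1-k) = 5^6 mod 251 = 63
  Delta = 2 * 63 mod 251 = 126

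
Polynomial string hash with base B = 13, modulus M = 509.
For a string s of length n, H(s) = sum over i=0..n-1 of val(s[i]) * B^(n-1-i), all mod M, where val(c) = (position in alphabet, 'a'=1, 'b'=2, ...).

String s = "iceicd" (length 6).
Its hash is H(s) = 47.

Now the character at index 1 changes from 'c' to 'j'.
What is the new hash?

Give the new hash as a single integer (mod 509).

Answer: 446

Derivation:
val('c') = 3, val('j') = 10
Position k = 1, exponent = n-1-k = 4
B^4 mod M = 13^4 mod 509 = 57
Delta = (10 - 3) * 57 mod 509 = 399
New hash = (47 + 399) mod 509 = 446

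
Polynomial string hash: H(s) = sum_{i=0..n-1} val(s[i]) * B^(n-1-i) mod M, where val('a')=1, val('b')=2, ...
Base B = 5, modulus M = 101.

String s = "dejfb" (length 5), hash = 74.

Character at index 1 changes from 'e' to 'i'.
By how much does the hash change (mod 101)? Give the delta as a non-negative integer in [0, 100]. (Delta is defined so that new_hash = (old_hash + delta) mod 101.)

Answer: 96

Derivation:
Delta formula: (val(new) - val(old)) * B^(n-1-k) mod M
  val('i') - val('e') = 9 - 5 = 4
  B^(n-1-k) = 5^3 mod 101 = 24
  Delta = 4 * 24 mod 101 = 96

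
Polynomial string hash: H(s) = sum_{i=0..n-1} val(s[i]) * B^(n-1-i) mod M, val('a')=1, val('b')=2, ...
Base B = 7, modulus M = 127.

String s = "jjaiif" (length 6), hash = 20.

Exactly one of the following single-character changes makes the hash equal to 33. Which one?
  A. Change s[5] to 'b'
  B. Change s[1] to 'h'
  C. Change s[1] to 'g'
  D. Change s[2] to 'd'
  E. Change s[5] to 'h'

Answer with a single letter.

Option A: s[5]='f'->'b', delta=(2-6)*7^0 mod 127 = 123, hash=20+123 mod 127 = 16
Option B: s[1]='j'->'h', delta=(8-10)*7^4 mod 127 = 24, hash=20+24 mod 127 = 44
Option C: s[1]='j'->'g', delta=(7-10)*7^4 mod 127 = 36, hash=20+36 mod 127 = 56
Option D: s[2]='a'->'d', delta=(4-1)*7^3 mod 127 = 13, hash=20+13 mod 127 = 33 <-- target
Option E: s[5]='f'->'h', delta=(8-6)*7^0 mod 127 = 2, hash=20+2 mod 127 = 22

Answer: D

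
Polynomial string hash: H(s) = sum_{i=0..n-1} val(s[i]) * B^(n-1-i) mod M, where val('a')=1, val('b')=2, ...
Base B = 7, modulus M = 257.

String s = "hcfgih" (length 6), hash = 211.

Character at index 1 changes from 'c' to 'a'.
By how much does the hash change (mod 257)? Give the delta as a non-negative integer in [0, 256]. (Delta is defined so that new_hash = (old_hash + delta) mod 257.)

Answer: 81

Derivation:
Delta formula: (val(new) - val(old)) * B^(n-1-k) mod M
  val('a') - val('c') = 1 - 3 = -2
  B^(n-1-k) = 7^4 mod 257 = 88
  Delta = -2 * 88 mod 257 = 81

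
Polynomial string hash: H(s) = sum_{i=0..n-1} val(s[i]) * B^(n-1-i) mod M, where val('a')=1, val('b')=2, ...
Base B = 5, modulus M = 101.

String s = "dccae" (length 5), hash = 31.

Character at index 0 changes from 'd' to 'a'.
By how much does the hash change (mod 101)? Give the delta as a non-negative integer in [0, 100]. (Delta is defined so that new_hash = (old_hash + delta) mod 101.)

Delta formula: (val(new) - val(old)) * B^(n-1-k) mod M
  val('a') - val('d') = 1 - 4 = -3
  B^(n-1-k) = 5^4 mod 101 = 19
  Delta = -3 * 19 mod 101 = 44

Answer: 44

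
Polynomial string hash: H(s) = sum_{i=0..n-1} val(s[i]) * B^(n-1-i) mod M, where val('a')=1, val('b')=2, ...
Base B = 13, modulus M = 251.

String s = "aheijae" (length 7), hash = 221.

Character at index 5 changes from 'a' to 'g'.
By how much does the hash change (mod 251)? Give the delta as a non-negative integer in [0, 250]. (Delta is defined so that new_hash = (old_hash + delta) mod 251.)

Delta formula: (val(new) - val(old)) * B^(n-1-k) mod M
  val('g') - val('a') = 7 - 1 = 6
  B^(n-1-k) = 13^1 mod 251 = 13
  Delta = 6 * 13 mod 251 = 78

Answer: 78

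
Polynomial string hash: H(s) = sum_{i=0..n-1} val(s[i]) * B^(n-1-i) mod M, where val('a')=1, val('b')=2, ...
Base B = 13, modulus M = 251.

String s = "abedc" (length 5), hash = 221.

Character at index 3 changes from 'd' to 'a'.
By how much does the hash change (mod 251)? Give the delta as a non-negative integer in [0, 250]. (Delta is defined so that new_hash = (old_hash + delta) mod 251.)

Answer: 212

Derivation:
Delta formula: (val(new) - val(old)) * B^(n-1-k) mod M
  val('a') - val('d') = 1 - 4 = -3
  B^(n-1-k) = 13^1 mod 251 = 13
  Delta = -3 * 13 mod 251 = 212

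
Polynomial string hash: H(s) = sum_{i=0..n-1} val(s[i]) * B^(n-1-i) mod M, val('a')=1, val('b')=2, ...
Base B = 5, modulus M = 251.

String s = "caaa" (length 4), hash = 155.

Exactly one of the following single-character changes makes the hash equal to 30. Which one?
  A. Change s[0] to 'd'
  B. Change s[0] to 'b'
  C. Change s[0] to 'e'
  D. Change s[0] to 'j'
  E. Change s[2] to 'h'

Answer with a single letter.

Answer: B

Derivation:
Option A: s[0]='c'->'d', delta=(4-3)*5^3 mod 251 = 125, hash=155+125 mod 251 = 29
Option B: s[0]='c'->'b', delta=(2-3)*5^3 mod 251 = 126, hash=155+126 mod 251 = 30 <-- target
Option C: s[0]='c'->'e', delta=(5-3)*5^3 mod 251 = 250, hash=155+250 mod 251 = 154
Option D: s[0]='c'->'j', delta=(10-3)*5^3 mod 251 = 122, hash=155+122 mod 251 = 26
Option E: s[2]='a'->'h', delta=(8-1)*5^1 mod 251 = 35, hash=155+35 mod 251 = 190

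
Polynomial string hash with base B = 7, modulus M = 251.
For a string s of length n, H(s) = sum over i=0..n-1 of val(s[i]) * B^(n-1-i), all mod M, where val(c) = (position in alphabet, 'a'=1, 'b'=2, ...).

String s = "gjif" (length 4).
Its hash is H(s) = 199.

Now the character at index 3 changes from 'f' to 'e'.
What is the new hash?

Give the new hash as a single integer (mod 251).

val('f') = 6, val('e') = 5
Position k = 3, exponent = n-1-k = 0
B^0 mod M = 7^0 mod 251 = 1
Delta = (5 - 6) * 1 mod 251 = 250
New hash = (199 + 250) mod 251 = 198

Answer: 198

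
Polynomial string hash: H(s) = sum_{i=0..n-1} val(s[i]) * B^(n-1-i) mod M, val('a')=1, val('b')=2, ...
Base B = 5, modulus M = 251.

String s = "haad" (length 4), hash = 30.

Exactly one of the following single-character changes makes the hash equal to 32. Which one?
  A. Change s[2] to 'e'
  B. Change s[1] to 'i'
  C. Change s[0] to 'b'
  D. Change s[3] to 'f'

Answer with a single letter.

Option A: s[2]='a'->'e', delta=(5-1)*5^1 mod 251 = 20, hash=30+20 mod 251 = 50
Option B: s[1]='a'->'i', delta=(9-1)*5^2 mod 251 = 200, hash=30+200 mod 251 = 230
Option C: s[0]='h'->'b', delta=(2-8)*5^3 mod 251 = 3, hash=30+3 mod 251 = 33
Option D: s[3]='d'->'f', delta=(6-4)*5^0 mod 251 = 2, hash=30+2 mod 251 = 32 <-- target

Answer: D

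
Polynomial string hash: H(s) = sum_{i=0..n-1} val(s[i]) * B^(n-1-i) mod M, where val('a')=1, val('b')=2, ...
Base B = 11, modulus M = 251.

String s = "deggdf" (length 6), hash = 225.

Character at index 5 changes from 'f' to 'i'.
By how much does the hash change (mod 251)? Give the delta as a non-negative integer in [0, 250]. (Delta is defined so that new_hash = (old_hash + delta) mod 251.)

Delta formula: (val(new) - val(old)) * B^(n-1-k) mod M
  val('i') - val('f') = 9 - 6 = 3
  B^(n-1-k) = 11^0 mod 251 = 1
  Delta = 3 * 1 mod 251 = 3

Answer: 3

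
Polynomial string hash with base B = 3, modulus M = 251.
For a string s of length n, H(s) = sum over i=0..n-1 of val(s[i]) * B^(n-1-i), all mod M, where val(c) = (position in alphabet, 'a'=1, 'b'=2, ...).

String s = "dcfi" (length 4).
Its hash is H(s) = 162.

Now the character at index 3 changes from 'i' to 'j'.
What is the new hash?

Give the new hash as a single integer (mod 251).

val('i') = 9, val('j') = 10
Position k = 3, exponent = n-1-k = 0
B^0 mod M = 3^0 mod 251 = 1
Delta = (10 - 9) * 1 mod 251 = 1
New hash = (162 + 1) mod 251 = 163

Answer: 163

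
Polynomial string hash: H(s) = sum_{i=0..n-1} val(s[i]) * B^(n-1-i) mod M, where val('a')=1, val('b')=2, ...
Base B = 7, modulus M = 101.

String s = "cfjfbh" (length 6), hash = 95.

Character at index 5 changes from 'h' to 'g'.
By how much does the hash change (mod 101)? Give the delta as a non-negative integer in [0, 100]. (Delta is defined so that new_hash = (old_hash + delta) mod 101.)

Answer: 100

Derivation:
Delta formula: (val(new) - val(old)) * B^(n-1-k) mod M
  val('g') - val('h') = 7 - 8 = -1
  B^(n-1-k) = 7^0 mod 101 = 1
  Delta = -1 * 1 mod 101 = 100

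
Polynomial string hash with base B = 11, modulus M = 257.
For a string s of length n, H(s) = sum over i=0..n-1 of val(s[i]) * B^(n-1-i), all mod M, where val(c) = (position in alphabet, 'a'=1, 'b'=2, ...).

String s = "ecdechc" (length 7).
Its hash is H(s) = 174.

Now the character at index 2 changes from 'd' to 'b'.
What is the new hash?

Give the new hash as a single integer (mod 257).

val('d') = 4, val('b') = 2
Position k = 2, exponent = n-1-k = 4
B^4 mod M = 11^4 mod 257 = 249
Delta = (2 - 4) * 249 mod 257 = 16
New hash = (174 + 16) mod 257 = 190

Answer: 190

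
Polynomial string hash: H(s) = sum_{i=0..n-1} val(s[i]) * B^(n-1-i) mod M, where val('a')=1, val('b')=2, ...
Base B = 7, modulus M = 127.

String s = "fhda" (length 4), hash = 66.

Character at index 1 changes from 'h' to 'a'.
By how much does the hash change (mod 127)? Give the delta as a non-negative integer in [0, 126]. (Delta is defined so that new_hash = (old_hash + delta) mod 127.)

Answer: 38

Derivation:
Delta formula: (val(new) - val(old)) * B^(n-1-k) mod M
  val('a') - val('h') = 1 - 8 = -7
  B^(n-1-k) = 7^2 mod 127 = 49
  Delta = -7 * 49 mod 127 = 38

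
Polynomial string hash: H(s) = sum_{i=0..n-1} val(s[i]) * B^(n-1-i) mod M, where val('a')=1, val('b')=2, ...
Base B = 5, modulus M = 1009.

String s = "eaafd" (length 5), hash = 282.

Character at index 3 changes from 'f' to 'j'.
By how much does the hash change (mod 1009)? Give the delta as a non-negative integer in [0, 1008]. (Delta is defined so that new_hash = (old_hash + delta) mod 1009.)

Answer: 20

Derivation:
Delta formula: (val(new) - val(old)) * B^(n-1-k) mod M
  val('j') - val('f') = 10 - 6 = 4
  B^(n-1-k) = 5^1 mod 1009 = 5
  Delta = 4 * 5 mod 1009 = 20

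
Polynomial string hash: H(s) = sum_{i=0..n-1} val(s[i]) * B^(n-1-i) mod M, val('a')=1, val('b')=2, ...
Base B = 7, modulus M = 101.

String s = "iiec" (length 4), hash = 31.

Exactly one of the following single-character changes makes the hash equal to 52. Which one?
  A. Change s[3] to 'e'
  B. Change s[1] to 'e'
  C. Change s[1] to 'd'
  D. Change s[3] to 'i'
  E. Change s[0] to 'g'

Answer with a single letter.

Answer: E

Derivation:
Option A: s[3]='c'->'e', delta=(5-3)*7^0 mod 101 = 2, hash=31+2 mod 101 = 33
Option B: s[1]='i'->'e', delta=(5-9)*7^2 mod 101 = 6, hash=31+6 mod 101 = 37
Option C: s[1]='i'->'d', delta=(4-9)*7^2 mod 101 = 58, hash=31+58 mod 101 = 89
Option D: s[3]='c'->'i', delta=(9-3)*7^0 mod 101 = 6, hash=31+6 mod 101 = 37
Option E: s[0]='i'->'g', delta=(7-9)*7^3 mod 101 = 21, hash=31+21 mod 101 = 52 <-- target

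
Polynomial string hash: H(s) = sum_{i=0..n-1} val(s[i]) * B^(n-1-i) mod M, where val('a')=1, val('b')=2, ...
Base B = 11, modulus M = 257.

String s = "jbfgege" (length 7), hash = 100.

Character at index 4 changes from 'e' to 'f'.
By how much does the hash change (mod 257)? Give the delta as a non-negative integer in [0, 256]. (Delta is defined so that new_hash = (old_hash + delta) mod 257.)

Delta formula: (val(new) - val(old)) * B^(n-1-k) mod M
  val('f') - val('e') = 6 - 5 = 1
  B^(n-1-k) = 11^2 mod 257 = 121
  Delta = 1 * 121 mod 257 = 121

Answer: 121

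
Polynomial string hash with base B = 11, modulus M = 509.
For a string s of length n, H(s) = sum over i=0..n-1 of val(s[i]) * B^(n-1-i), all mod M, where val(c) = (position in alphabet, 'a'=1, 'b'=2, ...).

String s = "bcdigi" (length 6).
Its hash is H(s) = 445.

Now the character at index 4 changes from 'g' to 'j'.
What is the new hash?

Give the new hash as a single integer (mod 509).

Answer: 478

Derivation:
val('g') = 7, val('j') = 10
Position k = 4, exponent = n-1-k = 1
B^1 mod M = 11^1 mod 509 = 11
Delta = (10 - 7) * 11 mod 509 = 33
New hash = (445 + 33) mod 509 = 478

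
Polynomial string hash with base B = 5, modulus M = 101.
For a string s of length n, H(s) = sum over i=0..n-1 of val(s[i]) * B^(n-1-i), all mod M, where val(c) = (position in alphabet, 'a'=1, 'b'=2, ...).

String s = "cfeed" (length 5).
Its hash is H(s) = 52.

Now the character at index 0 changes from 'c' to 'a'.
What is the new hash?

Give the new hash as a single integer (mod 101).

Answer: 14

Derivation:
val('c') = 3, val('a') = 1
Position k = 0, exponent = n-1-k = 4
B^4 mod M = 5^4 mod 101 = 19
Delta = (1 - 3) * 19 mod 101 = 63
New hash = (52 + 63) mod 101 = 14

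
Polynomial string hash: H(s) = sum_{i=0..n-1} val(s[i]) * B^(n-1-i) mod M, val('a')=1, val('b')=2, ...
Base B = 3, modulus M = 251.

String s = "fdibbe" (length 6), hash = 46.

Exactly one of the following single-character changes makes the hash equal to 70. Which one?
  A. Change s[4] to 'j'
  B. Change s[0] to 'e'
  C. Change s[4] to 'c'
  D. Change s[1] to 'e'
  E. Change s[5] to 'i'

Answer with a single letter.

Answer: A

Derivation:
Option A: s[4]='b'->'j', delta=(10-2)*3^1 mod 251 = 24, hash=46+24 mod 251 = 70 <-- target
Option B: s[0]='f'->'e', delta=(5-6)*3^5 mod 251 = 8, hash=46+8 mod 251 = 54
Option C: s[4]='b'->'c', delta=(3-2)*3^1 mod 251 = 3, hash=46+3 mod 251 = 49
Option D: s[1]='d'->'e', delta=(5-4)*3^4 mod 251 = 81, hash=46+81 mod 251 = 127
Option E: s[5]='e'->'i', delta=(9-5)*3^0 mod 251 = 4, hash=46+4 mod 251 = 50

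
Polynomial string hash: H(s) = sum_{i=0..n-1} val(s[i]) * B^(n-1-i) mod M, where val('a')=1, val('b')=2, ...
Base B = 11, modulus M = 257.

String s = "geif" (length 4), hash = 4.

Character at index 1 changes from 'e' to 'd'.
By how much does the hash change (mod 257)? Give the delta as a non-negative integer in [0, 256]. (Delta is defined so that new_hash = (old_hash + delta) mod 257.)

Delta formula: (val(new) - val(old)) * B^(n-1-k) mod M
  val('d') - val('e') = 4 - 5 = -1
  B^(n-1-k) = 11^2 mod 257 = 121
  Delta = -1 * 121 mod 257 = 136

Answer: 136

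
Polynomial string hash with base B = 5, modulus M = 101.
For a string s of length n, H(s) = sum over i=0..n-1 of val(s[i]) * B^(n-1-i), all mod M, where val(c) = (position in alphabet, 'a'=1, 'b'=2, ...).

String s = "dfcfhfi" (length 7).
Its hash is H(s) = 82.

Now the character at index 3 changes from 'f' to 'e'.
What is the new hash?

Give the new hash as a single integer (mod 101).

val('f') = 6, val('e') = 5
Position k = 3, exponent = n-1-k = 3
B^3 mod M = 5^3 mod 101 = 24
Delta = (5 - 6) * 24 mod 101 = 77
New hash = (82 + 77) mod 101 = 58

Answer: 58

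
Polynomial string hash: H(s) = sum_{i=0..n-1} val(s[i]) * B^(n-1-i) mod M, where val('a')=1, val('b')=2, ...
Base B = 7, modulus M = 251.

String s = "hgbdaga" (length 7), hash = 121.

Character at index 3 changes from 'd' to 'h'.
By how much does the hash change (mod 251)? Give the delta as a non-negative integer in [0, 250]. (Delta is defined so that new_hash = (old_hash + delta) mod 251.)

Delta formula: (val(new) - val(old)) * B^(n-1-k) mod M
  val('h') - val('d') = 8 - 4 = 4
  B^(n-1-k) = 7^3 mod 251 = 92
  Delta = 4 * 92 mod 251 = 117

Answer: 117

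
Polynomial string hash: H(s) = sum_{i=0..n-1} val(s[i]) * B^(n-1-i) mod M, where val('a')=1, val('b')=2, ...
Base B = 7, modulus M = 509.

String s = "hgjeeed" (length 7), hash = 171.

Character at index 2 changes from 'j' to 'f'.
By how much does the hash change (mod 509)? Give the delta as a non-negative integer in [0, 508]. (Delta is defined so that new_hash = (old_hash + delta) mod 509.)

Delta formula: (val(new) - val(old)) * B^(n-1-k) mod M
  val('f') - val('j') = 6 - 10 = -4
  B^(n-1-k) = 7^4 mod 509 = 365
  Delta = -4 * 365 mod 509 = 67

Answer: 67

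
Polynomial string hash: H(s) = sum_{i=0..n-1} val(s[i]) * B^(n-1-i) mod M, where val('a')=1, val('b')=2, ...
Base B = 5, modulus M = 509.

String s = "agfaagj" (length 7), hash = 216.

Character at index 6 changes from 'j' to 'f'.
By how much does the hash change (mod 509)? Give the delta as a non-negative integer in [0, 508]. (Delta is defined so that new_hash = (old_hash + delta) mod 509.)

Delta formula: (val(new) - val(old)) * B^(n-1-k) mod M
  val('f') - val('j') = 6 - 10 = -4
  B^(n-1-k) = 5^0 mod 509 = 1
  Delta = -4 * 1 mod 509 = 505

Answer: 505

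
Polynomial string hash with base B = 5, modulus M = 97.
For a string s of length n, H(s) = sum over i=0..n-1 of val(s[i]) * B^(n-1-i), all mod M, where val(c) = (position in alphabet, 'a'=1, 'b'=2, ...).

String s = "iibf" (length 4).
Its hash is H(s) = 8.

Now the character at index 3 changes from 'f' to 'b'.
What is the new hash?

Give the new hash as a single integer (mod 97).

val('f') = 6, val('b') = 2
Position k = 3, exponent = n-1-k = 0
B^0 mod M = 5^0 mod 97 = 1
Delta = (2 - 6) * 1 mod 97 = 93
New hash = (8 + 93) mod 97 = 4

Answer: 4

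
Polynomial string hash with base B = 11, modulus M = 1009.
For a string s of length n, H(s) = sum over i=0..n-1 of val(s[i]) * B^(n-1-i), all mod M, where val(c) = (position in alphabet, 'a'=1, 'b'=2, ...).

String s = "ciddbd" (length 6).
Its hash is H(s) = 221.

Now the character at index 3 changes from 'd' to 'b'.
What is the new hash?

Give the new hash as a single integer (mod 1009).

val('d') = 4, val('b') = 2
Position k = 3, exponent = n-1-k = 2
B^2 mod M = 11^2 mod 1009 = 121
Delta = (2 - 4) * 121 mod 1009 = 767
New hash = (221 + 767) mod 1009 = 988

Answer: 988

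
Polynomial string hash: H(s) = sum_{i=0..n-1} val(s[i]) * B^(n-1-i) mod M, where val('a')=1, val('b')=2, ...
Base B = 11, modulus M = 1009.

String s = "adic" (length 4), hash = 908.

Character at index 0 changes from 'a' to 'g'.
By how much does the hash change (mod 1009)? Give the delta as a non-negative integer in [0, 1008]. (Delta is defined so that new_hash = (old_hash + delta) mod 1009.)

Delta formula: (val(new) - val(old)) * B^(n-1-k) mod M
  val('g') - val('a') = 7 - 1 = 6
  B^(n-1-k) = 11^3 mod 1009 = 322
  Delta = 6 * 322 mod 1009 = 923

Answer: 923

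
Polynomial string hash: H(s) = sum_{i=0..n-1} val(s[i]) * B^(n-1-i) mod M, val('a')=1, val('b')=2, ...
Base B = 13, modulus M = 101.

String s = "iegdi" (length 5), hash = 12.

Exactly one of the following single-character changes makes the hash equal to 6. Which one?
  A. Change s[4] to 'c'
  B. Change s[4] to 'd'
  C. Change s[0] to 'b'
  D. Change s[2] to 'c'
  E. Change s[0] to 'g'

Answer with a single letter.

Option A: s[4]='i'->'c', delta=(3-9)*13^0 mod 101 = 95, hash=12+95 mod 101 = 6 <-- target
Option B: s[4]='i'->'d', delta=(4-9)*13^0 mod 101 = 96, hash=12+96 mod 101 = 7
Option C: s[0]='i'->'b', delta=(2-9)*13^4 mod 101 = 53, hash=12+53 mod 101 = 65
Option D: s[2]='g'->'c', delta=(3-7)*13^2 mod 101 = 31, hash=12+31 mod 101 = 43
Option E: s[0]='i'->'g', delta=(7-9)*13^4 mod 101 = 44, hash=12+44 mod 101 = 56

Answer: A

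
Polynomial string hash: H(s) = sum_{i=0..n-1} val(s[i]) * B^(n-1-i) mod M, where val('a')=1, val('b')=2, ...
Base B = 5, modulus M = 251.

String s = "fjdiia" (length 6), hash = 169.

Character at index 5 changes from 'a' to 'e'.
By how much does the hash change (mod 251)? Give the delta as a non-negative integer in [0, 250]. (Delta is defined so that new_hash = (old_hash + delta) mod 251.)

Answer: 4

Derivation:
Delta formula: (val(new) - val(old)) * B^(n-1-k) mod M
  val('e') - val('a') = 5 - 1 = 4
  B^(n-1-k) = 5^0 mod 251 = 1
  Delta = 4 * 1 mod 251 = 4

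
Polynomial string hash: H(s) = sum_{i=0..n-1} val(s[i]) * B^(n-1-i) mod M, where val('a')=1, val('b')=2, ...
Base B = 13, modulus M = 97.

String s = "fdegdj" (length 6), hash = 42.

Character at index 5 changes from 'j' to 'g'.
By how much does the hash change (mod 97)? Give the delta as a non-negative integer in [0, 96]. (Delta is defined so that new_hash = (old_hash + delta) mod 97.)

Answer: 94

Derivation:
Delta formula: (val(new) - val(old)) * B^(n-1-k) mod M
  val('g') - val('j') = 7 - 10 = -3
  B^(n-1-k) = 13^0 mod 97 = 1
  Delta = -3 * 1 mod 97 = 94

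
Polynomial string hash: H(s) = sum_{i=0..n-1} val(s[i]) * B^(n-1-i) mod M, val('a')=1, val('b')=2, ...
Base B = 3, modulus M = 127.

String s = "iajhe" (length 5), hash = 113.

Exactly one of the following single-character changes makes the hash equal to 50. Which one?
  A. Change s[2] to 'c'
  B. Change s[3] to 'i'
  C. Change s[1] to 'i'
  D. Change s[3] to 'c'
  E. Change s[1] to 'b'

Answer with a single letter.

Option A: s[2]='j'->'c', delta=(3-10)*3^2 mod 127 = 64, hash=113+64 mod 127 = 50 <-- target
Option B: s[3]='h'->'i', delta=(9-8)*3^1 mod 127 = 3, hash=113+3 mod 127 = 116
Option C: s[1]='a'->'i', delta=(9-1)*3^3 mod 127 = 89, hash=113+89 mod 127 = 75
Option D: s[3]='h'->'c', delta=(3-8)*3^1 mod 127 = 112, hash=113+112 mod 127 = 98
Option E: s[1]='a'->'b', delta=(2-1)*3^3 mod 127 = 27, hash=113+27 mod 127 = 13

Answer: A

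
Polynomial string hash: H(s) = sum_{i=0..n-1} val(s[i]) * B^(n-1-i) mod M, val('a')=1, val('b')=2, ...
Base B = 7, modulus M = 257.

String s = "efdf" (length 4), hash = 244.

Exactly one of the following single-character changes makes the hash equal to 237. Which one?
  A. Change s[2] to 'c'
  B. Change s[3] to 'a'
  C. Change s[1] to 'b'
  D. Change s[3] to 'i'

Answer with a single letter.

Option A: s[2]='d'->'c', delta=(3-4)*7^1 mod 257 = 250, hash=244+250 mod 257 = 237 <-- target
Option B: s[3]='f'->'a', delta=(1-6)*7^0 mod 257 = 252, hash=244+252 mod 257 = 239
Option C: s[1]='f'->'b', delta=(2-6)*7^2 mod 257 = 61, hash=244+61 mod 257 = 48
Option D: s[3]='f'->'i', delta=(9-6)*7^0 mod 257 = 3, hash=244+3 mod 257 = 247

Answer: A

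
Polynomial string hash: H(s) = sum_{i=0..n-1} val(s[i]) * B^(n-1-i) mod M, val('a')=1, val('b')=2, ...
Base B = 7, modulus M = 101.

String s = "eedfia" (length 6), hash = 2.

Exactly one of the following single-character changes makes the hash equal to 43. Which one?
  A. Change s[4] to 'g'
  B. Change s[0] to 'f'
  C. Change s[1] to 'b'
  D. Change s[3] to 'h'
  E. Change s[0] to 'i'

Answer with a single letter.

Option A: s[4]='i'->'g', delta=(7-9)*7^1 mod 101 = 87, hash=2+87 mod 101 = 89
Option B: s[0]='e'->'f', delta=(6-5)*7^5 mod 101 = 41, hash=2+41 mod 101 = 43 <-- target
Option C: s[1]='e'->'b', delta=(2-5)*7^4 mod 101 = 69, hash=2+69 mod 101 = 71
Option D: s[3]='f'->'h', delta=(8-6)*7^2 mod 101 = 98, hash=2+98 mod 101 = 100
Option E: s[0]='e'->'i', delta=(9-5)*7^5 mod 101 = 63, hash=2+63 mod 101 = 65

Answer: B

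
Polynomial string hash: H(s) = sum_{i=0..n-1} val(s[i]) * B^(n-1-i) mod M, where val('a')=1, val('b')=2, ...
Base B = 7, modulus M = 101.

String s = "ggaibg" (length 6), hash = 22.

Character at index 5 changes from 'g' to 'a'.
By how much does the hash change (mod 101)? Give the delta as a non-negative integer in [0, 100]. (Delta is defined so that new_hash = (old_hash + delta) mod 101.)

Delta formula: (val(new) - val(old)) * B^(n-1-k) mod M
  val('a') - val('g') = 1 - 7 = -6
  B^(n-1-k) = 7^0 mod 101 = 1
  Delta = -6 * 1 mod 101 = 95

Answer: 95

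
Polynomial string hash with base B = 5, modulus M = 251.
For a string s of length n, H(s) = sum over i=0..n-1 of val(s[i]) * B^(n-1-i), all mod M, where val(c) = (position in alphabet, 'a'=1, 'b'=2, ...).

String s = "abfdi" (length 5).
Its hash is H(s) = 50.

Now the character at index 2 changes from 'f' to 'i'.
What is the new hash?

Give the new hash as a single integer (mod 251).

Answer: 125

Derivation:
val('f') = 6, val('i') = 9
Position k = 2, exponent = n-1-k = 2
B^2 mod M = 5^2 mod 251 = 25
Delta = (9 - 6) * 25 mod 251 = 75
New hash = (50 + 75) mod 251 = 125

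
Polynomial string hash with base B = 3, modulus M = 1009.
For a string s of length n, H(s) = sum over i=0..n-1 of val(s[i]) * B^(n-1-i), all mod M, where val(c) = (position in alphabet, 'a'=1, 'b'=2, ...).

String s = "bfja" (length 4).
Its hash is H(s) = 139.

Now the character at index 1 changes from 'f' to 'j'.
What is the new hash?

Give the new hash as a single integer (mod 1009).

val('f') = 6, val('j') = 10
Position k = 1, exponent = n-1-k = 2
B^2 mod M = 3^2 mod 1009 = 9
Delta = (10 - 6) * 9 mod 1009 = 36
New hash = (139 + 36) mod 1009 = 175

Answer: 175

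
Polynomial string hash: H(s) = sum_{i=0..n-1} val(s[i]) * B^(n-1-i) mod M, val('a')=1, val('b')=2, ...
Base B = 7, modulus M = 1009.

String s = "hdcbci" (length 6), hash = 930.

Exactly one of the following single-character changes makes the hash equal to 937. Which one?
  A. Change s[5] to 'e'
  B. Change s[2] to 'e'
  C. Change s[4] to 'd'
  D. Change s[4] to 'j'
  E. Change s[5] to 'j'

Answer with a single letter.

Option A: s[5]='i'->'e', delta=(5-9)*7^0 mod 1009 = 1005, hash=930+1005 mod 1009 = 926
Option B: s[2]='c'->'e', delta=(5-3)*7^3 mod 1009 = 686, hash=930+686 mod 1009 = 607
Option C: s[4]='c'->'d', delta=(4-3)*7^1 mod 1009 = 7, hash=930+7 mod 1009 = 937 <-- target
Option D: s[4]='c'->'j', delta=(10-3)*7^1 mod 1009 = 49, hash=930+49 mod 1009 = 979
Option E: s[5]='i'->'j', delta=(10-9)*7^0 mod 1009 = 1, hash=930+1 mod 1009 = 931

Answer: C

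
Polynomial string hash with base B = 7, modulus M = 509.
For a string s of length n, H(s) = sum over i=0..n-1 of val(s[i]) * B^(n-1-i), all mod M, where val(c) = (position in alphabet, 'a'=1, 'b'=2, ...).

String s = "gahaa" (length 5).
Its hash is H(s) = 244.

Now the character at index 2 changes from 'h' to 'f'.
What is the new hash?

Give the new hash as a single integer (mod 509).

val('h') = 8, val('f') = 6
Position k = 2, exponent = n-1-k = 2
B^2 mod M = 7^2 mod 509 = 49
Delta = (6 - 8) * 49 mod 509 = 411
New hash = (244 + 411) mod 509 = 146

Answer: 146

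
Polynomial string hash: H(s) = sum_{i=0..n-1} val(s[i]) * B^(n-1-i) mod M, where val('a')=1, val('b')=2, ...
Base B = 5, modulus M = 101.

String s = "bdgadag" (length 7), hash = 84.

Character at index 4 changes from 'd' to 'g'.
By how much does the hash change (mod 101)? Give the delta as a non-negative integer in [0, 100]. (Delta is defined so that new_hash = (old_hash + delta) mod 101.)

Answer: 75

Derivation:
Delta formula: (val(new) - val(old)) * B^(n-1-k) mod M
  val('g') - val('d') = 7 - 4 = 3
  B^(n-1-k) = 5^2 mod 101 = 25
  Delta = 3 * 25 mod 101 = 75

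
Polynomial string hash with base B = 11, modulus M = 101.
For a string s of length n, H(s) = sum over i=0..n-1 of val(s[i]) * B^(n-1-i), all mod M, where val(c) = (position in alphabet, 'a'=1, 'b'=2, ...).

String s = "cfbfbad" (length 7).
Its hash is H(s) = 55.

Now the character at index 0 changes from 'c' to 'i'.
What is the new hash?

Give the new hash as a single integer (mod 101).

val('c') = 3, val('i') = 9
Position k = 0, exponent = n-1-k = 6
B^6 mod M = 11^6 mod 101 = 21
Delta = (9 - 3) * 21 mod 101 = 25
New hash = (55 + 25) mod 101 = 80

Answer: 80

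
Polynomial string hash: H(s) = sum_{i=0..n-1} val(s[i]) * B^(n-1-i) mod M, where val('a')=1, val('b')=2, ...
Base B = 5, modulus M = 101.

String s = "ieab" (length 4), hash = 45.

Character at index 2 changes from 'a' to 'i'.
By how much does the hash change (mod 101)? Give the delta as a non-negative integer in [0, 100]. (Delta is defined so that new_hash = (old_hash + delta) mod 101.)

Delta formula: (val(new) - val(old)) * B^(n-1-k) mod M
  val('i') - val('a') = 9 - 1 = 8
  B^(n-1-k) = 5^1 mod 101 = 5
  Delta = 8 * 5 mod 101 = 40

Answer: 40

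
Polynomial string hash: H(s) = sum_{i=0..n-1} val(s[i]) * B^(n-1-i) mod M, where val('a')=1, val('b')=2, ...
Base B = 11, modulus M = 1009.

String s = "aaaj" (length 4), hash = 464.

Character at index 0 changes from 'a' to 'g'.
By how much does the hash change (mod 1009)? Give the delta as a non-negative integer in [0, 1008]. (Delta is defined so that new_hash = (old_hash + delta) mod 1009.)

Answer: 923

Derivation:
Delta formula: (val(new) - val(old)) * B^(n-1-k) mod M
  val('g') - val('a') = 7 - 1 = 6
  B^(n-1-k) = 11^3 mod 1009 = 322
  Delta = 6 * 322 mod 1009 = 923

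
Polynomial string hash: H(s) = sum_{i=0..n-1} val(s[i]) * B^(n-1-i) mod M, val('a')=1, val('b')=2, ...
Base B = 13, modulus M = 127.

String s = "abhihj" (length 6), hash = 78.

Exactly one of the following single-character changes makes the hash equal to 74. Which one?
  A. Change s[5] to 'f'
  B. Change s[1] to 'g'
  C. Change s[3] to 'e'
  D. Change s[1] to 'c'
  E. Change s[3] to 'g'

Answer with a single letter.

Option A: s[5]='j'->'f', delta=(6-10)*13^0 mod 127 = 123, hash=78+123 mod 127 = 74 <-- target
Option B: s[1]='b'->'g', delta=(7-2)*13^4 mod 127 = 57, hash=78+57 mod 127 = 8
Option C: s[3]='i'->'e', delta=(5-9)*13^2 mod 127 = 86, hash=78+86 mod 127 = 37
Option D: s[1]='b'->'c', delta=(3-2)*13^4 mod 127 = 113, hash=78+113 mod 127 = 64
Option E: s[3]='i'->'g', delta=(7-9)*13^2 mod 127 = 43, hash=78+43 mod 127 = 121

Answer: A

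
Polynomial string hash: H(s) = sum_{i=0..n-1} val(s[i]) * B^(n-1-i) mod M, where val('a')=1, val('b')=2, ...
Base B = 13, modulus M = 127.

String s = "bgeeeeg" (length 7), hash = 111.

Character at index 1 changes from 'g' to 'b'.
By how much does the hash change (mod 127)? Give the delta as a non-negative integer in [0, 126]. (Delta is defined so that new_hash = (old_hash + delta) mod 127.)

Delta formula: (val(new) - val(old)) * B^(n-1-k) mod M
  val('b') - val('g') = 2 - 7 = -5
  B^(n-1-k) = 13^5 mod 127 = 72
  Delta = -5 * 72 mod 127 = 21

Answer: 21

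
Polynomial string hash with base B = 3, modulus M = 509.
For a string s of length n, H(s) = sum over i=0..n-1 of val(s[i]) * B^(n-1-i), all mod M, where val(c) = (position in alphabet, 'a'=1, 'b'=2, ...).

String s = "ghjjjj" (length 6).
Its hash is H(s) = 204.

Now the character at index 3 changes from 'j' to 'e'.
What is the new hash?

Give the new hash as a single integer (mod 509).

Answer: 159

Derivation:
val('j') = 10, val('e') = 5
Position k = 3, exponent = n-1-k = 2
B^2 mod M = 3^2 mod 509 = 9
Delta = (5 - 10) * 9 mod 509 = 464
New hash = (204 + 464) mod 509 = 159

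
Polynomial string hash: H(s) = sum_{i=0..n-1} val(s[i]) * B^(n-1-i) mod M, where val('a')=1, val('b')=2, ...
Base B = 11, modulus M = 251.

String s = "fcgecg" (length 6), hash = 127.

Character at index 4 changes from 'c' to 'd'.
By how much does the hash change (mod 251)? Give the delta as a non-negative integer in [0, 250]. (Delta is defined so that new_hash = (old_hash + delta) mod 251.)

Delta formula: (val(new) - val(old)) * B^(n-1-k) mod M
  val('d') - val('c') = 4 - 3 = 1
  B^(n-1-k) = 11^1 mod 251 = 11
  Delta = 1 * 11 mod 251 = 11

Answer: 11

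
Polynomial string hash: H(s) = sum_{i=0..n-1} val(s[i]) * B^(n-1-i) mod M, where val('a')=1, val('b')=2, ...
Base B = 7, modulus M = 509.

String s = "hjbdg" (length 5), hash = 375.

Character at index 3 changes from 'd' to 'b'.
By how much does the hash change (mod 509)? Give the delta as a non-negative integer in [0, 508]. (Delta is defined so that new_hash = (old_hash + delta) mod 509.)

Delta formula: (val(new) - val(old)) * B^(n-1-k) mod M
  val('b') - val('d') = 2 - 4 = -2
  B^(n-1-k) = 7^1 mod 509 = 7
  Delta = -2 * 7 mod 509 = 495

Answer: 495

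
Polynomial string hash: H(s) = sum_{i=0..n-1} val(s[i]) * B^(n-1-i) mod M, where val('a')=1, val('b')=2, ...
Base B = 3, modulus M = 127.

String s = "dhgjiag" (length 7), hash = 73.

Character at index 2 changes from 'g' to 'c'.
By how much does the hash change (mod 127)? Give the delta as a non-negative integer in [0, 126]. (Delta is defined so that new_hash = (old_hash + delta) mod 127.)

Delta formula: (val(new) - val(old)) * B^(n-1-k) mod M
  val('c') - val('g') = 3 - 7 = -4
  B^(n-1-k) = 3^4 mod 127 = 81
  Delta = -4 * 81 mod 127 = 57

Answer: 57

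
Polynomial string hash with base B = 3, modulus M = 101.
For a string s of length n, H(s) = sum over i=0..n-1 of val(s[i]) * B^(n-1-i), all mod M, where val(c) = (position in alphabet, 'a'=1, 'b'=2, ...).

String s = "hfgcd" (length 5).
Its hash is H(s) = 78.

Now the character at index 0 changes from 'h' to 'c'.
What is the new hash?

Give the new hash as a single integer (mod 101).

Answer: 77

Derivation:
val('h') = 8, val('c') = 3
Position k = 0, exponent = n-1-k = 4
B^4 mod M = 3^4 mod 101 = 81
Delta = (3 - 8) * 81 mod 101 = 100
New hash = (78 + 100) mod 101 = 77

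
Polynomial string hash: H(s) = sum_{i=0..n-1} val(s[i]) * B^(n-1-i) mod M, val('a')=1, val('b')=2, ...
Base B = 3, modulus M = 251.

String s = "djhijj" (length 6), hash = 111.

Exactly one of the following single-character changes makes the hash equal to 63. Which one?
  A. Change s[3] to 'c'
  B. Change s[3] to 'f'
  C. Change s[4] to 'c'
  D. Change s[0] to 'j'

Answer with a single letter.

Answer: D

Derivation:
Option A: s[3]='i'->'c', delta=(3-9)*3^2 mod 251 = 197, hash=111+197 mod 251 = 57
Option B: s[3]='i'->'f', delta=(6-9)*3^2 mod 251 = 224, hash=111+224 mod 251 = 84
Option C: s[4]='j'->'c', delta=(3-10)*3^1 mod 251 = 230, hash=111+230 mod 251 = 90
Option D: s[0]='d'->'j', delta=(10-4)*3^5 mod 251 = 203, hash=111+203 mod 251 = 63 <-- target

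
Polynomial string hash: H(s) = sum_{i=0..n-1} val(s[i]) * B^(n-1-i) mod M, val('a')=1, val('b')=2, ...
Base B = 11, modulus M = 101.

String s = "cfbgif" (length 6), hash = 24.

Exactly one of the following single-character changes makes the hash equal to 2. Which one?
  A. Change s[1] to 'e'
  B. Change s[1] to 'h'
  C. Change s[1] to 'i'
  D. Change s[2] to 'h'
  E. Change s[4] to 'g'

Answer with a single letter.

Answer: E

Derivation:
Option A: s[1]='f'->'e', delta=(5-6)*11^4 mod 101 = 4, hash=24+4 mod 101 = 28
Option B: s[1]='f'->'h', delta=(8-6)*11^4 mod 101 = 93, hash=24+93 mod 101 = 16
Option C: s[1]='f'->'i', delta=(9-6)*11^4 mod 101 = 89, hash=24+89 mod 101 = 12
Option D: s[2]='b'->'h', delta=(8-2)*11^3 mod 101 = 7, hash=24+7 mod 101 = 31
Option E: s[4]='i'->'g', delta=(7-9)*11^1 mod 101 = 79, hash=24+79 mod 101 = 2 <-- target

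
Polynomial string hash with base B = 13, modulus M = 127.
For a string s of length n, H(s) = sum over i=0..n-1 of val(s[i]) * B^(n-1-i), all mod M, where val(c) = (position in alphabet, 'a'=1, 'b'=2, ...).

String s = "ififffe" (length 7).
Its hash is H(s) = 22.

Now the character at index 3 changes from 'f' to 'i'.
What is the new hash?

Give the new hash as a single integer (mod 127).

val('f') = 6, val('i') = 9
Position k = 3, exponent = n-1-k = 3
B^3 mod M = 13^3 mod 127 = 38
Delta = (9 - 6) * 38 mod 127 = 114
New hash = (22 + 114) mod 127 = 9

Answer: 9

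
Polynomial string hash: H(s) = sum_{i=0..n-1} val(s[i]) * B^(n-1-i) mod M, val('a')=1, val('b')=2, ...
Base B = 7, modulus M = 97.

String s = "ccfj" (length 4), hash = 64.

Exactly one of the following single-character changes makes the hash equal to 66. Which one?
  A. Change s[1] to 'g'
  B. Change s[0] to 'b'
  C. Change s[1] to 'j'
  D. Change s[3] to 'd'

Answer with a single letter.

Answer: A

Derivation:
Option A: s[1]='c'->'g', delta=(7-3)*7^2 mod 97 = 2, hash=64+2 mod 97 = 66 <-- target
Option B: s[0]='c'->'b', delta=(2-3)*7^3 mod 97 = 45, hash=64+45 mod 97 = 12
Option C: s[1]='c'->'j', delta=(10-3)*7^2 mod 97 = 52, hash=64+52 mod 97 = 19
Option D: s[3]='j'->'d', delta=(4-10)*7^0 mod 97 = 91, hash=64+91 mod 97 = 58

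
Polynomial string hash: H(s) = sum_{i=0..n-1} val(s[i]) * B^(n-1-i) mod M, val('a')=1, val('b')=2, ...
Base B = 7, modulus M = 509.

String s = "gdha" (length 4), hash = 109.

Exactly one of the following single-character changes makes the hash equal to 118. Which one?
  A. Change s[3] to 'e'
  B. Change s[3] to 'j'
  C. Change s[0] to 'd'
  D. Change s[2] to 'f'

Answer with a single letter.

Option A: s[3]='a'->'e', delta=(5-1)*7^0 mod 509 = 4, hash=109+4 mod 509 = 113
Option B: s[3]='a'->'j', delta=(10-1)*7^0 mod 509 = 9, hash=109+9 mod 509 = 118 <-- target
Option C: s[0]='g'->'d', delta=(4-7)*7^3 mod 509 = 498, hash=109+498 mod 509 = 98
Option D: s[2]='h'->'f', delta=(6-8)*7^1 mod 509 = 495, hash=109+495 mod 509 = 95

Answer: B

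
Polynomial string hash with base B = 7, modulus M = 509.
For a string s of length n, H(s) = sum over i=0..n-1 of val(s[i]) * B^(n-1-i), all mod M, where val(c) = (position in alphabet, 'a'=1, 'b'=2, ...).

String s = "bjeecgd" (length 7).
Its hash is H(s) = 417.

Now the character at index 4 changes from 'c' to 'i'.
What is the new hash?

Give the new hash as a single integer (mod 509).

val('c') = 3, val('i') = 9
Position k = 4, exponent = n-1-k = 2
B^2 mod M = 7^2 mod 509 = 49
Delta = (9 - 3) * 49 mod 509 = 294
New hash = (417 + 294) mod 509 = 202

Answer: 202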